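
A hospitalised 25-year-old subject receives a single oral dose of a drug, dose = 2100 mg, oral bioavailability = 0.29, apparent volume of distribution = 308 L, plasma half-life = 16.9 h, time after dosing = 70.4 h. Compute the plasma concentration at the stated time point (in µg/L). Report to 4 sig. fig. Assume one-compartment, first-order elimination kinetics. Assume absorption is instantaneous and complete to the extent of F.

Amount reaching circulation = F × Dose = 0.29 × 2100 = 609.0 mg
C₀ = F·Dose / Vd = 609.0 / 308 = 1.977 mg/L
k = ln2 / t½ = 0.693147 / 16.9 = 0.04101 h⁻¹
C = C₀ · e^(−k·t) = 1.977 × e^(−0.04101 × 70.4)
  = 1.977 × 0.05574 = 0.1102 mg/L
Convert: 0.1102 mg/L × 1000 = 110.2 µg/L

110.2 µg/L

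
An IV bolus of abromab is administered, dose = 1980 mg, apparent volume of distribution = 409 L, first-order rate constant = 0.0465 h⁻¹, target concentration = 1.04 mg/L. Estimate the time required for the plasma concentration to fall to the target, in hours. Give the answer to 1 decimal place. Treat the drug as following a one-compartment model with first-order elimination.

33.1 h

C₀ = Dose / Vd = 1980 / 409 = 4.841 mg/L
t = ln(C₀ / C) / k = ln(4.841 / 1.04) / 0.04650
  = ln(4.655) / 0.04650 = 1.538 / 0.04650 = 33.08 h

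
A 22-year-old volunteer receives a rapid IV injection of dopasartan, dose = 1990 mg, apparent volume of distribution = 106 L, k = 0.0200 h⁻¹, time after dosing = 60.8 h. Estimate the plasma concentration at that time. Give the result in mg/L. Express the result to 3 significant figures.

C₀ = Dose / Vd = 1990 / 106 = 18.77 mg/L
C = C₀ · e^(−k·t) = 18.77 × e^(−0.02000 × 60.8)
  = 18.77 × 0.2964 = 5.563 mg/L

5.56 mg/L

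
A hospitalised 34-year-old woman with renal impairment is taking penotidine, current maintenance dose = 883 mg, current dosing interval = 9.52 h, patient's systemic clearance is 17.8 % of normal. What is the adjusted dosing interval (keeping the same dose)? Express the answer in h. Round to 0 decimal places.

To keep the same average steady-state level, dosing rate must scale with clearance.
CL ratio = 17.8 / 100 = 0.1780
New interval (same dose) = 9.52 / 0.1780 = 53.48 h

53 h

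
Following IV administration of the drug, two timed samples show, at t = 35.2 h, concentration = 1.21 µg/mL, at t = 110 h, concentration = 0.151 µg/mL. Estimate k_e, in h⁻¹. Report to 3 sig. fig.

0.0278 h⁻¹

k = ln(C₁/C₂) / (t₂ − t₁) = ln(1.21/0.151) / (110 − 35.2)
  = 2.081 / 74.80 = 0.02782 h⁻¹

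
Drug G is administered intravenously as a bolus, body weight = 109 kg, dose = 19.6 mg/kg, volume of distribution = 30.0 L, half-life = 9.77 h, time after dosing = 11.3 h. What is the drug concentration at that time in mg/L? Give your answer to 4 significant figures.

Total dose = 19.6 × 109 = 2136 mg
C₀ = Dose / Vd = 2136 / 30.0 = 71.20 mg/L
k = ln2 / t½ = 0.693147 / 9.77 = 0.07095 h⁻¹
C = C₀ · e^(−k·t) = 71.20 × e^(−0.07095 × 11.3)
  = 71.20 × 0.4486 = 31.94 mg/L

31.94 mg/L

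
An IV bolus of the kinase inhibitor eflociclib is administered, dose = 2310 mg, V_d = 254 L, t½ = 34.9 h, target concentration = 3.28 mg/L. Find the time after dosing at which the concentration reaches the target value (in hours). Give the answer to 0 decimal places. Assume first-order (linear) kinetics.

51 h

C₀ = Dose / Vd = 2310 / 254 = 9.094 mg/L
k = ln2 / t½ = 0.693147 / 34.9 = 0.01986 h⁻¹
t = ln(C₀ / C) / k = ln(9.094 / 3.28) / 0.01986
  = ln(2.773) / 0.01986 = 1.020 / 0.01986 = 51.36 h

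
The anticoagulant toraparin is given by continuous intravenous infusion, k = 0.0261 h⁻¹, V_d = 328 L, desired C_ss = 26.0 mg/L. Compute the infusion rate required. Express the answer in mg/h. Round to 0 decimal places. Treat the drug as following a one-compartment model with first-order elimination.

CL = k × Vd = 0.02610 × 328 = 8.561 L/h
At steady state, infusion rate R₀ = Css × CL = 26.0 × 8.561 = 222.6 mg/h

223 mg/h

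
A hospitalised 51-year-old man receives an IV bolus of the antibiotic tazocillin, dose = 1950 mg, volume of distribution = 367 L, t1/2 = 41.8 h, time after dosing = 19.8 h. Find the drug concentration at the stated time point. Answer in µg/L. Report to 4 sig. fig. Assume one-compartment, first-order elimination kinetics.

C₀ = Dose / Vd = 1950 / 367 = 5.313 mg/L
k = ln2 / t½ = 0.693147 / 41.8 = 0.01658 h⁻¹
C = C₀ · e^(−k·t) = 5.313 × e^(−0.01658 × 19.8)
  = 5.313 × 0.7202 = 3.826 mg/L
Convert: 3.826 mg/L × 1000 = 3826 µg/L

3826 µg/L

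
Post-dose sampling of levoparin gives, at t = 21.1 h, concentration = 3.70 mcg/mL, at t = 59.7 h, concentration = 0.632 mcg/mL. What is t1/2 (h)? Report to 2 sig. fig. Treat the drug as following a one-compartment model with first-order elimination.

15 h

k = ln(C₁/C₂) / (t₂ − t₁) = ln(3.70/0.632) / (59.7 − 21.1)
  = 1.767 / 38.60 = 0.04578 h⁻¹
t½ = ln2 / k = 0.693147 / 0.04578 = 15.14 h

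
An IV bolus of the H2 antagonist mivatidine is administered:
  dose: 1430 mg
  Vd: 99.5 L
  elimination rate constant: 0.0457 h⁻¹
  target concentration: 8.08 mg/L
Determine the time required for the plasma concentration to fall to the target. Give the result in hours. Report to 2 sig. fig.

C₀ = Dose / Vd = 1430 / 99.5 = 14.37 mg/L
t = ln(C₀ / C) / k = ln(14.37 / 8.08) / 0.04570
  = ln(1.778) / 0.04570 = 0.5755 / 0.04570 = 12.59 h

13 h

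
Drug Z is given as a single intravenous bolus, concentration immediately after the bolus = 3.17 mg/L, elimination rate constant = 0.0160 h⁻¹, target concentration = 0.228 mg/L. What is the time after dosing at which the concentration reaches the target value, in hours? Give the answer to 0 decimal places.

165 h

t = ln(C₀ / C) / k = ln(3.170 / 0.228) / 0.01600
  = ln(13.90) / 0.01600 = 2.632 / 0.01600 = 164.5 h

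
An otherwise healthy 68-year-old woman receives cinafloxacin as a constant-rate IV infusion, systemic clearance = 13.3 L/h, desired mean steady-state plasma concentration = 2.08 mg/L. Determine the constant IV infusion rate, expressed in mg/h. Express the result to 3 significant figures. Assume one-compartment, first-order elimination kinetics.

At steady state, infusion rate R₀ = Css × CL = 2.08 × 13.30 = 27.66 mg/h

27.7 mg/h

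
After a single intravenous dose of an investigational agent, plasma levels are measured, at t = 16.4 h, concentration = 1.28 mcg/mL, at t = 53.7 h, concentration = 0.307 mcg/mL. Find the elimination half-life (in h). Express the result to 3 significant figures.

18.1 h

k = ln(C₁/C₂) / (t₂ − t₁) = ln(1.28/0.307) / (53.7 − 16.4)
  = 1.428 / 37.30 = 0.03828 h⁻¹
t½ = ln2 / k = 0.693147 / 0.03828 = 18.11 h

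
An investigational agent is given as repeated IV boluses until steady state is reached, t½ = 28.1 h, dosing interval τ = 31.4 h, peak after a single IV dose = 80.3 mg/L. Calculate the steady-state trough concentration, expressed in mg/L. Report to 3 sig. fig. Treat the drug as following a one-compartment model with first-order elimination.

68.7 mg/L

k = ln2 / t½ = 0.693147 / 28.1 = 0.02467 h⁻¹
e^(−kτ) = e^(−0.02467 × 31.4) = 0.4609
Accumulation ratio R = 1 / (1 − e^(−kτ)) = 1 / (1 − 0.4609) = 1.855
Steady-state trough = C₀ × R × e^(−kτ) = 80.3 × 1.855 × 0.4609 = 68.65 mg/L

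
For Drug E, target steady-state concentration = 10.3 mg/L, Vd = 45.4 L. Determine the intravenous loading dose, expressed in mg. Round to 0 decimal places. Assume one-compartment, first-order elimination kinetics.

LD = Css × Vd = 10.3 × 45.4 = 467.6 mg

468 mg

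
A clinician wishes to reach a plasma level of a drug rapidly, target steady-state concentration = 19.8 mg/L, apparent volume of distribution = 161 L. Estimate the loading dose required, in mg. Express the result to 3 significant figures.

3190 mg

LD = Css × Vd = 19.8 × 161 = 3188 mg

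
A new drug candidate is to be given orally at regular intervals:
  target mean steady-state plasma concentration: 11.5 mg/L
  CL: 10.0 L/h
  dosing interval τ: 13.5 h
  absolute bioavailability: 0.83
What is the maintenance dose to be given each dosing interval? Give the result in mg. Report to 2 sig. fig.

1900 mg

At steady state, F × (Dose/τ) = Css × CL.
Dose = Css × CL × τ / F = 11.5 × 10.00 × 13.5 / 0.83 = 1870 mg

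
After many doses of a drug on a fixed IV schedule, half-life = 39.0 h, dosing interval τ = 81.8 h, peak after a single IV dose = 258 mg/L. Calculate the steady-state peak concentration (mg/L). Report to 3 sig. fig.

337 mg/L

k = ln2 / t½ = 0.693147 / 39.0 = 0.01777 h⁻¹
e^(−kτ) = e^(−0.01777 × 81.8) = 0.2337
Accumulation ratio R = 1 / (1 − e^(−kτ)) = 1 / (1 − 0.2337) = 1.305
Steady-state peak = C₀ × R = 258 × 1.305 = 336.7 mg/L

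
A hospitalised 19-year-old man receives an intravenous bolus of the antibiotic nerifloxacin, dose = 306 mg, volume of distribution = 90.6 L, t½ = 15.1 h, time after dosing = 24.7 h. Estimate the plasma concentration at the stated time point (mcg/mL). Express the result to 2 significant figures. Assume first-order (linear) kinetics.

C₀ = Dose / Vd = 306.0 / 90.6 = 3.377 mg/L
k = ln2 / t½ = 0.693147 / 15.1 = 0.04590 h⁻¹
C = C₀ · e^(−k·t) = 3.377 × e^(−0.04590 × 24.7)
  = 3.377 × 0.3218 = 1.087 mg/L
(1.087 mg/L = 1.087 mcg/mL)

1.1 mcg/mL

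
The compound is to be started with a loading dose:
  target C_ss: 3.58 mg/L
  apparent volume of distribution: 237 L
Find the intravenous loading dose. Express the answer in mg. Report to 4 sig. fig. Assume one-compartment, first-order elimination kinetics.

848.5 mg

LD = Css × Vd = 3.58 × 237 = 848.5 mg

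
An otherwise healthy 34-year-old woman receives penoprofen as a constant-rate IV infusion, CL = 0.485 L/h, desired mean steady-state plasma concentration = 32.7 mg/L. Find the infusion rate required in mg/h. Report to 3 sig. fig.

At steady state, infusion rate R₀ = Css × CL = 32.7 × 0.4850 = 15.86 mg/h

15.9 mg/h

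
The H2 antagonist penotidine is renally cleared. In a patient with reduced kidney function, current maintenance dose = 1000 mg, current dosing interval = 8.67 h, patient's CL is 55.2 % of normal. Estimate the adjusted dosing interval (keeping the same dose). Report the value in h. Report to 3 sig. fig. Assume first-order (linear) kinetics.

To keep the same average steady-state level, dosing rate must scale with clearance.
CL ratio = 55.2 / 100 = 0.5520
New interval (same dose) = 8.67 / 0.5520 = 15.71 h

15.7 h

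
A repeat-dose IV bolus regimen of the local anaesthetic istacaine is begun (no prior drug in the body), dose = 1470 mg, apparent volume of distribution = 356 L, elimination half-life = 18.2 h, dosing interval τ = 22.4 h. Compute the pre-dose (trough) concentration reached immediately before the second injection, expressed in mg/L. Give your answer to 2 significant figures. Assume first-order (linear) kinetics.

C₀ per dose = Dose / Vd = 1470 / 356 = 4.129 mg/L
k = ln2 / t½ = 0.693147 / 18.2 = 0.03809 h⁻¹
Fraction remaining after one interval: r = e^(−kτ) = e^(−0.03809 × 22.4) = 0.4260
Before dose 2, 1 dose has been given (aged 1τ).
C_trough = C₀ × r = 4.129 × 0.4260 = 1.759 mg/L

1.8 mg/L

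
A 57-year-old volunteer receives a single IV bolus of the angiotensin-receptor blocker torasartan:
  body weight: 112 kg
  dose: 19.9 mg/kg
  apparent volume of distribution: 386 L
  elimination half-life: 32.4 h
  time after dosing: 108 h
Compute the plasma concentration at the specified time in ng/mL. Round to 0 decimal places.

Total dose = 19.9 × 112 = 2229 mg
C₀ = Dose / Vd = 2229 / 386 = 5.775 mg/L
k = ln2 / t½ = 0.693147 / 32.4 = 0.02139 h⁻¹
C = C₀ · e^(−k·t) = 5.775 × e^(−0.02139 × 108)
  = 5.775 × 0.09925 = 0.5732 mg/L
Convert: 0.5732 mg/L × 1000 = 573.2 ng/mL

573 ng/mL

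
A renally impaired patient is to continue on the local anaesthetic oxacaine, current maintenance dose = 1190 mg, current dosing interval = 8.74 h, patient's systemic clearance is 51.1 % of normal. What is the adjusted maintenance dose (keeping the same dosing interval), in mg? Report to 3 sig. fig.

To keep the same average steady-state level, dosing rate must scale with clearance.
CL ratio = 51.1 / 100 = 0.5110
New dose (same interval) = 1190 × 0.5110 = 608.1 mg

608 mg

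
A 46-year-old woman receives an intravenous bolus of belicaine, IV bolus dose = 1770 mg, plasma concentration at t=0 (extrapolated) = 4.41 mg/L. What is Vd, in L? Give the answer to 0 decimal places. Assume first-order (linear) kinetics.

Vd = Dose / C₀ = 1770 / 4.41 = 401.4 L

401 L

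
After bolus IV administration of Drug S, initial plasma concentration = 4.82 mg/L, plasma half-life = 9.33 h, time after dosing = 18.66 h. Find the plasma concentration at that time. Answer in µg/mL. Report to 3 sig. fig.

k = ln2 / t½ = 0.693147 / 9.33 = 0.07429 h⁻¹
t / t½ = 18.66 / 9.33 = 2 half-lives
C = C₀ × (1/2)^2 = 4.820 × 0.2500 = 1.205 mg/L
(1.205 mg/L = 1.205 µg/mL)

1.21 µg/mL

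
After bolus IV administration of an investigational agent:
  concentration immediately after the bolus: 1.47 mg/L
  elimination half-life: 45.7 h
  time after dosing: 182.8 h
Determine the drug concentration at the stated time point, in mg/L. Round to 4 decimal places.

0.0919 mg/L

k = ln2 / t½ = 0.693147 / 45.7 = 0.01517 h⁻¹
t / t½ = 182.8 / 45.7 = 4 half-lives
C = C₀ × (1/2)^4 = 1.470 × 0.06250 = 0.09188 mg/L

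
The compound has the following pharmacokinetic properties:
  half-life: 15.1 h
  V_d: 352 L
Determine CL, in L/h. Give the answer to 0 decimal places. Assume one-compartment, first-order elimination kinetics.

k = ln2 / t½ = 0.693147 / 15.1 = 0.04590 h⁻¹
CL = k × Vd = 0.04590 × 352 = 16.16 L/h

16 L/h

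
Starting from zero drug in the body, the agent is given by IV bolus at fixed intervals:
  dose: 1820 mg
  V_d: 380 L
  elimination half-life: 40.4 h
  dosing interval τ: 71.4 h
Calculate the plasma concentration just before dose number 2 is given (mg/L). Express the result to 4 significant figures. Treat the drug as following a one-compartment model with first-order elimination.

1.407 mg/L

C₀ per dose = Dose / Vd = 1820 / 380 = 4.789 mg/L
k = ln2 / t½ = 0.693147 / 40.4 = 0.01716 h⁻¹
Fraction remaining after one interval: r = e^(−kτ) = e^(−0.01716 × 71.4) = 0.2937
Before dose 2, 1 dose has been given (aged 1τ).
C_trough = C₀ × r = 4.789 × 0.2937 = 1.407 mg/L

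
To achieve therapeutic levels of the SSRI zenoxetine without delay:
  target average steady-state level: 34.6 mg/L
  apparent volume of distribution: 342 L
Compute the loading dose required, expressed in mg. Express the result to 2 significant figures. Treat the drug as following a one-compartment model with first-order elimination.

LD = Css × Vd = 34.6 × 342 = 11830 mg

12000 mg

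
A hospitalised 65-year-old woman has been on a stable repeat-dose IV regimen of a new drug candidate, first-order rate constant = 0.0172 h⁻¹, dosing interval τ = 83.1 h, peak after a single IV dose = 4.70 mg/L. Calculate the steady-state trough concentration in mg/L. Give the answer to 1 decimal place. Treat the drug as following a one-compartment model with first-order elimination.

e^(−kτ) = e^(−0.01720 × 83.1) = 0.2395
Accumulation ratio R = 1 / (1 − e^(−kτ)) = 1 / (1 − 0.2395) = 1.315
Steady-state trough = C₀ × R × e^(−kτ) = 4.70 × 1.315 × 0.2395 = 1.480 mg/L

1.5 mg/L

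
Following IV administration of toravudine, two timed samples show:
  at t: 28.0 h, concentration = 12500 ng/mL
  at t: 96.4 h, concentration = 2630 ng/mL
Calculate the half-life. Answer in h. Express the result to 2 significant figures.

k = ln(C₁/C₂) / (t₂ − t₁) = ln(12500/2630) / (96.4 − 28.0)
  = 1.559 / 68.40 = 0.02279 h⁻¹
t½ = ln2 / k = 0.693147 / 0.02279 = 30.41 h

30 h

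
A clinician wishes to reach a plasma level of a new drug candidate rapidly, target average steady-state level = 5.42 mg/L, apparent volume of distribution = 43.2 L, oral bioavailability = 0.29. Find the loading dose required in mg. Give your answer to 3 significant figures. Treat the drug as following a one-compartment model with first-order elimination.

LD = Css × Vd / F = 5.42 × 43.2 / 0.29 = 807.4 mg

807 mg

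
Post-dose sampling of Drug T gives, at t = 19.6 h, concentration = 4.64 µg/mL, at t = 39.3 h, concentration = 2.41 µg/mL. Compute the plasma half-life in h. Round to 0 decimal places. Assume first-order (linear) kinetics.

k = ln(C₁/C₂) / (t₂ − t₁) = ln(4.64/2.41) / (39.3 − 19.6)
  = 0.6551 / 19.70 = 0.03325 h⁻¹
t½ = ln2 / k = 0.693147 / 0.03325 = 20.85 h

21 h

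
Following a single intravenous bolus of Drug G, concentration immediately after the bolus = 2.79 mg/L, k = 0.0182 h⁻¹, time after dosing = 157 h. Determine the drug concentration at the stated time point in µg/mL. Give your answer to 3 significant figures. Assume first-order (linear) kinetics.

C = C₀ · e^(−k·t) = 2.790 × e^(−0.01820 × 157)
  = 2.790 × 0.05742 = 0.1602 mg/L
(0.1602 mg/L = 0.1602 µg/mL)

0.160 µg/mL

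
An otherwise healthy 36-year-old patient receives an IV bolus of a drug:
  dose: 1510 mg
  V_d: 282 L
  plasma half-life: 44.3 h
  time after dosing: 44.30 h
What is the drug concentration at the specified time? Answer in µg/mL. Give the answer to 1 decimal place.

2.7 µg/mL

C₀ = Dose / Vd = 1510 / 282 = 5.355 mg/L
k = ln2 / t½ = 0.693147 / 44.3 = 0.01565 h⁻¹
t / t½ = 44.30 / 44.3 = 1 half-lives
C = C₀ × (1/2)^1 = 5.355 × 0.5000 = 2.678 mg/L
(2.678 mg/L = 2.678 µg/mL)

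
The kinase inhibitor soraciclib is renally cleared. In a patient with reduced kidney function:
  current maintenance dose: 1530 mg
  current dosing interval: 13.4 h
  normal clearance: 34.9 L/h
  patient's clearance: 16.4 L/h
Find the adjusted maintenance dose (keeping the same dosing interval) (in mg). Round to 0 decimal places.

719 mg

To keep the same average steady-state level, dosing rate must scale with clearance.
CL ratio = 16.4 / 34.9 = 0.4699
New dose (same interval) = 1530 × 0.4699 = 718.9 mg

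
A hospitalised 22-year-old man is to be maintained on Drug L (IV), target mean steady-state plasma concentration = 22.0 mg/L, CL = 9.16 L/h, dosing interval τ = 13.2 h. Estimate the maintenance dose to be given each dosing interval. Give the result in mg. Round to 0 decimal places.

At steady state, Dose/τ = Css × CL.
Dose = Css × CL × τ = 22.0 × 9.160 × 13.2 = 2660 mg

2660 mg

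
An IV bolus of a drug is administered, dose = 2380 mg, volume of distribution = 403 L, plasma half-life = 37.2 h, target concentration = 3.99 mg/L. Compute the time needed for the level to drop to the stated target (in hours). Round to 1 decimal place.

C₀ = Dose / Vd = 2380 / 403 = 5.906 mg/L
k = ln2 / t½ = 0.693147 / 37.2 = 0.01863 h⁻¹
t = ln(C₀ / C) / k = ln(5.906 / 3.99) / 0.01863
  = ln(1.480) / 0.01863 = 0.3920 / 0.01863 = 21.04 h

21.0 h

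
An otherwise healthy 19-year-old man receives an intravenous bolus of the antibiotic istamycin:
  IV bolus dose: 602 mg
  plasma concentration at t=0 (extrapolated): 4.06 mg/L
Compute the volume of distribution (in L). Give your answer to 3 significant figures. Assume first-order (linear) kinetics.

Vd = Dose / C₀ = 602.0 / 4.06 = 148.3 L

148 L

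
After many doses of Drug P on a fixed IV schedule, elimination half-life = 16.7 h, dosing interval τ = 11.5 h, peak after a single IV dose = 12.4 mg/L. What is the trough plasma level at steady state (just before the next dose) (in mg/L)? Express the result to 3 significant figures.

20.3 mg/L

k = ln2 / t½ = 0.693147 / 16.7 = 0.04151 h⁻¹
e^(−kτ) = e^(−0.04151 × 11.5) = 0.6204
Accumulation ratio R = 1 / (1 − e^(−kτ)) = 1 / (1 − 0.6204) = 2.634
Steady-state trough = C₀ × R × e^(−kτ) = 12.4 × 2.634 × 0.6204 = 20.26 mg/L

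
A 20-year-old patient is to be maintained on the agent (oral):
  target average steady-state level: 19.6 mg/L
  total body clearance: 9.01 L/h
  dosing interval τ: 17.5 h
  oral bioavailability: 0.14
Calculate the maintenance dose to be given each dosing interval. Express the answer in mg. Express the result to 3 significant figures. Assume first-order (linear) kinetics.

22100 mg

At steady state, F × (Dose/τ) = Css × CL.
Dose = Css × CL × τ / F = 19.6 × 9.010 × 17.5 / 0.14 = 22070 mg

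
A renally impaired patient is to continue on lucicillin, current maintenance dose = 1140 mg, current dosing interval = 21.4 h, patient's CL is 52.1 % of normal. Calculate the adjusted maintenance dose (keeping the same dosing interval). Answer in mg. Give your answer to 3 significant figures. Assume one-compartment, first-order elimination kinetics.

594 mg

To keep the same average steady-state level, dosing rate must scale with clearance.
CL ratio = 52.1 / 100 = 0.5210
New dose (same interval) = 1140 × 0.5210 = 593.9 mg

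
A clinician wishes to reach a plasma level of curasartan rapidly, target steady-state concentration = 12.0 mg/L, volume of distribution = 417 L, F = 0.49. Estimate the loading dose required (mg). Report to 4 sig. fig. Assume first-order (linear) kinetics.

10210 mg

LD = Css × Vd / F = 12.0 × 417 / 0.49 = 10210 mg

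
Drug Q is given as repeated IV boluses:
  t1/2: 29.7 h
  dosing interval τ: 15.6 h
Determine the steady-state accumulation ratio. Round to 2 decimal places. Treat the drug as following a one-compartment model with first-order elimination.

k = ln2 / t½ = 0.693147 / 29.7 = 0.02334 h⁻¹
e^(−kτ) = e^(−0.02334 × 15.6) = 0.6948
Accumulation ratio R = 1 / (1 − e^(−kτ)) = 1 / (1 − 0.6948) = 3.277

3.28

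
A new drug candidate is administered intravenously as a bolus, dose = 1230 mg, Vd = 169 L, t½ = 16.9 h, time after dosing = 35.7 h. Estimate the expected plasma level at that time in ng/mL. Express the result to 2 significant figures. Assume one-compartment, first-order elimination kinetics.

1700 ng/mL

C₀ = Dose / Vd = 1230 / 169 = 7.278 mg/L
k = ln2 / t½ = 0.693147 / 16.9 = 0.04101 h⁻¹
C = C₀ · e^(−k·t) = 7.278 × e^(−0.04101 × 35.7)
  = 7.278 × 0.2313 = 1.683 mg/L
Convert: 1.683 mg/L × 1000 = 1683 ng/mL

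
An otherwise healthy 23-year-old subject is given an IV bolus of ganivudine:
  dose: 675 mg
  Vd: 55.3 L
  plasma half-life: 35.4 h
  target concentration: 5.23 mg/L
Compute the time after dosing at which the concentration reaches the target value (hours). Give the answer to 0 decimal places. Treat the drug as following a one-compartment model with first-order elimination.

C₀ = Dose / Vd = 675.0 / 55.3 = 12.21 mg/L
k = ln2 / t½ = 0.693147 / 35.4 = 0.01958 h⁻¹
t = ln(C₀ / C) / k = ln(12.21 / 5.23) / 0.01958
  = ln(2.335) / 0.01958 = 0.8480 / 0.01958 = 43.31 h

43 h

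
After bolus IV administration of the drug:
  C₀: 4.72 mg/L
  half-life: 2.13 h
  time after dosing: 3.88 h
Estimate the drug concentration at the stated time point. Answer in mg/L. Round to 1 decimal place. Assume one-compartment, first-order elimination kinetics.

k = ln2 / t½ = 0.693147 / 2.13 = 0.3254 h⁻¹
C = C₀ · e^(−k·t) = 4.720 × e^(−0.3254 × 3.88)
  = 4.720 × 0.2829 = 1.335 mg/L

1.3 mg/L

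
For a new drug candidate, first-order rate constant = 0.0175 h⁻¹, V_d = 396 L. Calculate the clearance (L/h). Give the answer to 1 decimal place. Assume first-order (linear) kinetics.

6.9 L/h

CL = k × Vd = 0.0175 × 396 = 6.930 L/h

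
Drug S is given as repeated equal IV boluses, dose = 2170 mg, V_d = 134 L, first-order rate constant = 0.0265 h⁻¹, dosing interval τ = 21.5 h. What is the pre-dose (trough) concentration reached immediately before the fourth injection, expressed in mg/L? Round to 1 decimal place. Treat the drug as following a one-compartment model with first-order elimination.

C₀ per dose = Dose / Vd = 2170 / 134 = 16.19 mg/L
Fraction remaining after one interval: r = e^(−kτ) = e^(−0.02650 × 21.5) = 0.5657
Before dose 4, 3 doses have been given (aged 1τ, 2τ, 3τ).
C_trough = C₀ × (r + r² + … + r^3) = C₀ × r(1−r^3)/(1−r)
        = 16.19 × 0.5657 × (1 − 0.1810) / (1 − 0.5657) = 17.27 mg/L

17.3 mg/L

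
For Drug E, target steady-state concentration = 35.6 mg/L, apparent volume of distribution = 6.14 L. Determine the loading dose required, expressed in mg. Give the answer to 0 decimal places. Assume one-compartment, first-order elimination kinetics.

219 mg

LD = Css × Vd = 35.6 × 6.14 = 218.6 mg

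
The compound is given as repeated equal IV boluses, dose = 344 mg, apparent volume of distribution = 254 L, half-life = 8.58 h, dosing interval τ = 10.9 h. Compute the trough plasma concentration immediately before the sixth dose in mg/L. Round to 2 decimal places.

C₀ per dose = Dose / Vd = 344 / 254 = 1.354 mg/L
k = ln2 / t½ = 0.693147 / 8.58 = 0.08079 h⁻¹
Fraction remaining after one interval: r = e^(−kτ) = e^(−0.08079 × 10.9) = 0.4145
Before dose 6, 5 doses have been given (aged 1τ, 2τ, 3τ, 4τ, 5τ).
C_trough = C₀ × (r + r² + … + r^5) = C₀ × r(1−r^5)/(1−r)
        = 1.354 × 0.4145 × (1 − 0.01224) / (1 − 0.4145) = 0.9468 mg/L

0.95 mg/L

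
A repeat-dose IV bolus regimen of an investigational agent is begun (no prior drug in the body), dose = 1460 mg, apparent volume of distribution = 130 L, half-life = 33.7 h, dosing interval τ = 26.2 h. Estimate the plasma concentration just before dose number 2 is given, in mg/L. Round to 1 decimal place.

6.6 mg/L

C₀ per dose = Dose / Vd = 1460 / 130 = 11.23 mg/L
k = ln2 / t½ = 0.693147 / 33.7 = 0.02057 h⁻¹
Fraction remaining after one interval: r = e^(−kτ) = e^(−0.02057 × 26.2) = 0.5834
Before dose 2, 1 dose has been given (aged 1τ).
C_trough = C₀ × r = 11.23 × 0.5834 = 6.552 mg/L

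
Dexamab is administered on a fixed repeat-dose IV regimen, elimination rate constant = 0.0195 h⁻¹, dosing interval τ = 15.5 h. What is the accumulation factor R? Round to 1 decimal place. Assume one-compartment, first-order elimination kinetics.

3.8

e^(−kτ) = e^(−0.01950 × 15.5) = 0.7392
Accumulation ratio R = 1 / (1 − e^(−kτ)) = 1 / (1 − 0.7392) = 3.834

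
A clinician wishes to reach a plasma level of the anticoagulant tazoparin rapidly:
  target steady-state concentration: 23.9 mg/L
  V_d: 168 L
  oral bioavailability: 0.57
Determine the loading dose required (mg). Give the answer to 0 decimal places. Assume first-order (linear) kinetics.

LD = Css × Vd / F = 23.9 × 168 / 0.57 = 7044 mg

7044 mg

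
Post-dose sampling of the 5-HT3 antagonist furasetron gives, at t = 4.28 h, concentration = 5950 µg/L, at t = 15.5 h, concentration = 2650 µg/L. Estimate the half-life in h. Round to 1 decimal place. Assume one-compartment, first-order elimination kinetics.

9.6 h

k = ln(C₁/C₂) / (t₂ − t₁) = ln(5950/2650) / (15.5 − 4.28)
  = 0.8088 / 11.22 = 0.07209 h⁻¹
t½ = ln2 / k = 0.693147 / 0.07209 = 9.615 h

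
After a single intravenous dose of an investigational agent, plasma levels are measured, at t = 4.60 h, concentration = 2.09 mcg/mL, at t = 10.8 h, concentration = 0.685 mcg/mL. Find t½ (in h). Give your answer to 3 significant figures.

3.85 h

k = ln(C₁/C₂) / (t₂ − t₁) = ln(2.09/0.685) / (10.8 − 4.60)
  = 1.116 / 6.200 = 0.1800 h⁻¹
t½ = ln2 / k = 0.693147 / 0.1800 = 3.851 h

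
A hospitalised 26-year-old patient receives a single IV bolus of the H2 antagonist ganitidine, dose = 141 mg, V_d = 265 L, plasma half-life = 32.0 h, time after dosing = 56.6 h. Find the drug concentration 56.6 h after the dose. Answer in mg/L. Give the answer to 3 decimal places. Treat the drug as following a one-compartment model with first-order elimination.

0.156 mg/L

C₀ = Dose / Vd = 141.0 / 265 = 0.5321 mg/L
k = ln2 / t½ = 0.693147 / 32.0 = 0.02166 h⁻¹
C = C₀ · e^(−k·t) = 0.5321 × e^(−0.02166 × 56.6)
  = 0.5321 × 0.2935 = 0.1562 mg/L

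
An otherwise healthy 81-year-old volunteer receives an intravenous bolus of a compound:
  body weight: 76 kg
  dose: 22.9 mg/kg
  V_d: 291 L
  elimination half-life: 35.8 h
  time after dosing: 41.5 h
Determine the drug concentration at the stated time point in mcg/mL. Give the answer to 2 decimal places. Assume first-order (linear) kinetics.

Total dose = 22.9 × 76 = 1740 mg
C₀ = Dose / Vd = 1740 / 291 = 5.979 mg/L
k = ln2 / t½ = 0.693147 / 35.8 = 0.01936 h⁻¹
C = C₀ · e^(−k·t) = 5.979 × e^(−0.01936 × 41.5)
  = 5.979 × 0.4478 = 2.677 mg/L
(2.677 mg/L = 2.677 mcg/mL)

2.68 mcg/mL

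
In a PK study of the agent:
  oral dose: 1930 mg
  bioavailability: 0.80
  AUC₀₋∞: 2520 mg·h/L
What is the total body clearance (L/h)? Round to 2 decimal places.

0.61 L/h

CL = F·Dose / AUC = 0.80 × 1930 / 2520 = 0.6127 L/h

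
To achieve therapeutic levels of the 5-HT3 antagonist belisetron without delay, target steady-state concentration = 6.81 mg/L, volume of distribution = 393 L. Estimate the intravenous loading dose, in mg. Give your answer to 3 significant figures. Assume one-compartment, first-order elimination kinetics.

2680 mg

LD = Css × Vd = 6.81 × 393 = 2676 mg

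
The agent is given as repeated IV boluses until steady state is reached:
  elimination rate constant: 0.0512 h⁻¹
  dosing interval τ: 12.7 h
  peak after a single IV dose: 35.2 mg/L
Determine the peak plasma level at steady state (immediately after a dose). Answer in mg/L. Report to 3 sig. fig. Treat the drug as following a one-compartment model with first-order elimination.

73.6 mg/L

e^(−kτ) = e^(−0.05120 × 12.7) = 0.5219
Accumulation ratio R = 1 / (1 − e^(−kτ)) = 1 / (1 − 0.5219) = 2.092
Steady-state peak = C₀ × R = 35.2 × 2.092 = 73.64 mg/L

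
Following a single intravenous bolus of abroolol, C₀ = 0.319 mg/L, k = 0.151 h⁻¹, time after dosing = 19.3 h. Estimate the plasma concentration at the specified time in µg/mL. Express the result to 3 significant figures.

0.0173 µg/mL

C = C₀ · e^(−k·t) = 0.3190 × e^(−0.1510 × 19.3)
  = 0.3190 × 0.05424 = 0.01730 mg/L
(0.01730 mg/L = 0.01730 µg/mL)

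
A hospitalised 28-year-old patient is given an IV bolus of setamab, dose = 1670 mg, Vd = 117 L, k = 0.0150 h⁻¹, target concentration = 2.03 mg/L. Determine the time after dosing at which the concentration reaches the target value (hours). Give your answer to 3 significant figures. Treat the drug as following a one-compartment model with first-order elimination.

130 h

C₀ = Dose / Vd = 1670 / 117 = 14.27 mg/L
t = ln(C₀ / C) / k = ln(14.27 / 2.03) / 0.01500
  = ln(7.030) / 0.01500 = 1.950 / 0.01500 = 130.0 h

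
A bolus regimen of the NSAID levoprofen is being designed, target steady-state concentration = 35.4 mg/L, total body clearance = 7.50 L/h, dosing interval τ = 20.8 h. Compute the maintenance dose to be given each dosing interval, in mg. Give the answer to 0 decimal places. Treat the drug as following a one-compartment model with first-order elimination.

At steady state, Dose/τ = Css × CL.
Dose = Css × CL × τ = 35.4 × 7.500 × 20.8 = 5522 mg

5522 mg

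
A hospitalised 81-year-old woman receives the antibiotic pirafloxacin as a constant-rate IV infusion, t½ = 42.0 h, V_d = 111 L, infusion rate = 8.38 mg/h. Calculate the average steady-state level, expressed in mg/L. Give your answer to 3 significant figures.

4.57 mg/L

k = ln2 / t½ = 0.693147 / 42.0 = 0.01650 h⁻¹
CL = k × Vd = 0.01650 × 111 = 1.832 L/h
At steady state Css = R₀ / CL = 8.38 / 1.832 = 4.574 mg/L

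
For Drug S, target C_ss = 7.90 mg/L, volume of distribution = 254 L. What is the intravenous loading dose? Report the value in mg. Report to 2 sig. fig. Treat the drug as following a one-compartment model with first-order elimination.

2000 mg

LD = Css × Vd = 7.90 × 254 = 2007 mg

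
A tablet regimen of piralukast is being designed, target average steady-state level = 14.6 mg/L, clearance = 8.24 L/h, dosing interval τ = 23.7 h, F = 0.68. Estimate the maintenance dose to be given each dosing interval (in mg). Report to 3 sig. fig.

At steady state, F × (Dose/τ) = Css × CL.
Dose = Css × CL × τ / F = 14.6 × 8.240 × 23.7 / 0.68 = 4193 mg

4190 mg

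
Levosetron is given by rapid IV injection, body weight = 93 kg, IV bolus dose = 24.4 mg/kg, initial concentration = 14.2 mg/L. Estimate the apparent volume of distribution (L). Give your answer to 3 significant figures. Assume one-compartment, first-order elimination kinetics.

Dose = 24.4 × 93 = 2269 mg
Vd = Dose / C₀ = 2269 / 14.2 = 159.8 L

160 L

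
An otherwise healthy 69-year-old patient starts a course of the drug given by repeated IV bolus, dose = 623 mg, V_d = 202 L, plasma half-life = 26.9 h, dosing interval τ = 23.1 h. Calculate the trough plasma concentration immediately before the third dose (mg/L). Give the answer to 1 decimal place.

C₀ per dose = Dose / Vd = 623 / 202 = 3.084 mg/L
k = ln2 / t½ = 0.693147 / 26.9 = 0.02577 h⁻¹
Fraction remaining after one interval: r = e^(−kτ) = e^(−0.02577 × 23.1) = 0.5514
Before dose 3, 2 doses have been given (aged 1τ, 2τ).
C_trough = C₀ × (r + r²) = 3.084 × (0.5514 + 0.3040) = 2.638 mg/L

2.6 mg/L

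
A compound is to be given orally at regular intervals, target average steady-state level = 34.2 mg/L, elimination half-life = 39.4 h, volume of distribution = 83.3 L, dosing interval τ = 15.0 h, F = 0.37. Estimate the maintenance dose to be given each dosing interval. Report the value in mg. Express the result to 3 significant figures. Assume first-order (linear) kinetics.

2030 mg

k = ln2 / t½ = 0.693147 / 39.4 = 0.01759 h⁻¹
CL = k × Vd = 0.01759 × 83.3 = 1.465 L/h
At steady state, F × (Dose/τ) = Css × CL.
Dose = Css × CL × τ / F = 34.2 × 1.465 × 15.0 / 0.37 = 2031 mg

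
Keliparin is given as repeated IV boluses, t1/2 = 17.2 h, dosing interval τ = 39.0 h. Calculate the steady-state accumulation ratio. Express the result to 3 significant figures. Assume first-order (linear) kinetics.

k = ln2 / t½ = 0.693147 / 17.2 = 0.04030 h⁻¹
e^(−kτ) = e^(−0.04030 × 39.0) = 0.2077
Accumulation ratio R = 1 / (1 − e^(−kτ)) = 1 / (1 − 0.2077) = 1.262

1.26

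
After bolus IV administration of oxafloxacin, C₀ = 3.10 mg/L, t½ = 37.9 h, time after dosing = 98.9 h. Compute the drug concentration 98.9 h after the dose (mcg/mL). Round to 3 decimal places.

k = ln2 / t½ = 0.693147 / 37.9 = 0.01829 h⁻¹
C = C₀ · e^(−k·t) = 3.100 × e^(−0.01829 × 98.9)
  = 3.100 × 0.1638 = 0.5078 mg/L
(0.5078 mg/L = 0.5078 mcg/mL)

0.508 mcg/mL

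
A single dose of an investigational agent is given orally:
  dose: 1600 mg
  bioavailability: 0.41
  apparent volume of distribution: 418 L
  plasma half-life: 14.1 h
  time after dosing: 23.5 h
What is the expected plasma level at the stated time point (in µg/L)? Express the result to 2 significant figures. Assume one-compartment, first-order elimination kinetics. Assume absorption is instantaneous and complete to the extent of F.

Amount reaching circulation = F × Dose = 0.41 × 1600 = 656.0 mg
C₀ = F·Dose / Vd = 656.0 / 418 = 1.569 mg/L
k = ln2 / t½ = 0.693147 / 14.1 = 0.04916 h⁻¹
C = C₀ · e^(−k·t) = 1.569 × e^(−0.04916 × 23.5)
  = 1.569 × 0.3150 = 0.4942 mg/L
Convert: 0.4942 mg/L × 1000 = 494.2 µg/L

490 µg/L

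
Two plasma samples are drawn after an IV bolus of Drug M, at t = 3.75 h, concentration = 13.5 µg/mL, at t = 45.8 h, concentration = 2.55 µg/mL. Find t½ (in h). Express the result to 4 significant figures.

17.49 h

k = ln(C₁/C₂) / (t₂ − t₁) = ln(13.5/2.55) / (45.8 − 3.75)
  = 1.667 / 42.05 = 0.03964 h⁻¹
t½ = ln2 / k = 0.693147 / 0.03964 = 17.49 h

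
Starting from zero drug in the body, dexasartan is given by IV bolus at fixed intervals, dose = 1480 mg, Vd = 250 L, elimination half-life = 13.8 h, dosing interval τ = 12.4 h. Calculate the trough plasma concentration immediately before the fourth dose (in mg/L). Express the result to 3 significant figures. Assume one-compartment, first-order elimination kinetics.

C₀ per dose = Dose / Vd = 1480 / 250 = 5.920 mg/L
k = ln2 / t½ = 0.693147 / 13.8 = 0.05023 h⁻¹
Fraction remaining after one interval: r = e^(−kτ) = e^(−0.05023 × 12.4) = 0.5364
Before dose 4, 3 doses have been given (aged 1τ, 2τ, 3τ).
C_trough = C₀ × (r + r² + … + r^3) = C₀ × r(1−r^3)/(1−r)
        = 5.920 × 0.5364 × (1 − 0.1543) / (1 − 0.5364) = 5.793 mg/L

5.79 mg/L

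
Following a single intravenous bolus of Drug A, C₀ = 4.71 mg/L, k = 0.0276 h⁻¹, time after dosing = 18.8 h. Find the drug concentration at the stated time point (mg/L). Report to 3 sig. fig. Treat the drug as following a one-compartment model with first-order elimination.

2.80 mg/L

C = C₀ · e^(−k·t) = 4.710 × e^(−0.02760 × 18.8)
  = 4.710 × 0.5952 = 2.803 mg/L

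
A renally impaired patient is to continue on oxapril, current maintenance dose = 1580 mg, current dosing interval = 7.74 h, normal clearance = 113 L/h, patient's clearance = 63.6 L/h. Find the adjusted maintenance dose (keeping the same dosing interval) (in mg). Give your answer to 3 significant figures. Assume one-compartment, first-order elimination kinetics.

To keep the same average steady-state level, dosing rate must scale with clearance.
CL ratio = 63.6 / 113 = 0.5628
New dose (same interval) = 1580 × 0.5628 = 889.2 mg

889 mg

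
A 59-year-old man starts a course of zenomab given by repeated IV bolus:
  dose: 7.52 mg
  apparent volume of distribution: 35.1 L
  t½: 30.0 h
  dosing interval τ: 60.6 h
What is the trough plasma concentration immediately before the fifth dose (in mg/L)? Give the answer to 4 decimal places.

0.0699 mg/L

C₀ per dose = Dose / Vd = 7.52 / 35.1 = 0.2142 mg/L
k = ln2 / t½ = 0.693147 / 30.0 = 0.02310 h⁻¹
Fraction remaining after one interval: r = e^(−kτ) = e^(−0.02310 × 60.6) = 0.2466
Before dose 5, 4 doses have been given (aged 1τ, 2τ, 3τ, 4τ).
C_trough = C₀ × (r + r² + … + r^4) = C₀ × r(1−r^4)/(1−r)
        = 0.2142 × 0.2466 × (1 − 0.003698) / (1 − 0.2466) = 0.06985 mg/L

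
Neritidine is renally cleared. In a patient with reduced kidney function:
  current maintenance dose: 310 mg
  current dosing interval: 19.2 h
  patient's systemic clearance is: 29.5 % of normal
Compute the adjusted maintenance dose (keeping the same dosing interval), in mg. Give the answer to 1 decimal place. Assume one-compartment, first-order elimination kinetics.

To keep the same average steady-state level, dosing rate must scale with clearance.
CL ratio = 29.5 / 100 = 0.2950
New dose (same interval) = 310 × 0.2950 = 91.45 mg

91.5 mg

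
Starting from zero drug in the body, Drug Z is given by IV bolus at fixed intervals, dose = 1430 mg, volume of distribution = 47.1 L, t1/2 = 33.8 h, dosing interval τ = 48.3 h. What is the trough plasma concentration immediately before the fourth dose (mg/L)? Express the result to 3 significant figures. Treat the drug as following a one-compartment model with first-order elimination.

C₀ per dose = Dose / Vd = 1430 / 47.1 = 30.36 mg/L
k = ln2 / t½ = 0.693147 / 33.8 = 0.02051 h⁻¹
Fraction remaining after one interval: r = e^(−kτ) = e^(−0.02051 × 48.3) = 0.3713
Before dose 4, 3 doses have been given (aged 1τ, 2τ, 3τ).
C_trough = C₀ × (r + r² + … + r^3) = C₀ × r(1−r^3)/(1−r)
        = 30.36 × 0.3713 × (1 − 0.05119) / (1 − 0.3713) = 17.01 mg/L

17.0 mg/L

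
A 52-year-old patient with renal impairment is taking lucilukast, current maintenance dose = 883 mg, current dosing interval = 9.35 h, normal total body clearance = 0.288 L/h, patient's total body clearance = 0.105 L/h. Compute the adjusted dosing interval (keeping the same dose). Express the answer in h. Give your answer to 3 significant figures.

25.6 h

To keep the same average steady-state level, dosing rate must scale with clearance.
CL ratio = 0.105 / 0.288 = 0.3646
New interval (same dose) = 9.35 / 0.3646 = 25.64 h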